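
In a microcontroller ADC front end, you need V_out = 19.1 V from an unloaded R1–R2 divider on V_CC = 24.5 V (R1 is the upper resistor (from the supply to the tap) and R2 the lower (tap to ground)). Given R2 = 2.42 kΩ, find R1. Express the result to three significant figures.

R1 ≈ 0.684 kΩ

Required fraction k = V_out/V_CC = 0.7796.
R1 = R2·(1/k − 1) = 2.42 × 0.2827 = 0.6842 kΩ.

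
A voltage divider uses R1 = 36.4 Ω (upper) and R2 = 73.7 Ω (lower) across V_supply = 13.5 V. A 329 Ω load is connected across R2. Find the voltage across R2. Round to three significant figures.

First combine the lower leg with the load: R2 ‖ R_L = 60.21 Ω.
Voltage divider with the loaded lower leg: V_out = 13.5 × 60.21/(36.4 + 60.21) = 13.5 × 0.6232 = 8.414 V.
(Unloaded it would be 9.04 V; the load pulls it down.)

V_out ≈ 8.41 V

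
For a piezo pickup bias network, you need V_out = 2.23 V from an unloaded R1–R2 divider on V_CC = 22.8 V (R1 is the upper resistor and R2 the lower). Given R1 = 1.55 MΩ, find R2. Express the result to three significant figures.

R2 ≈ 0.168 MΩ

V_out/V_CC = R2/(R1+R2) = 0.09781.
R2 = R1 · 0.09781/(1 − 0.09781) = 0.1680 MΩ.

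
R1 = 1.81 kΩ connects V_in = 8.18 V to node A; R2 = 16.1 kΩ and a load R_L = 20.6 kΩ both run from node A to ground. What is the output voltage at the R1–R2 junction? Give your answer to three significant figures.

V_out ≈ 6.82 V

R2 ‖ R_L = (16.1 × 20.6)/(16.1 + 20.6) = 9.037 kΩ.
Now apply the divider: V_out = 8.18 × 0.8331 = 6.815 V.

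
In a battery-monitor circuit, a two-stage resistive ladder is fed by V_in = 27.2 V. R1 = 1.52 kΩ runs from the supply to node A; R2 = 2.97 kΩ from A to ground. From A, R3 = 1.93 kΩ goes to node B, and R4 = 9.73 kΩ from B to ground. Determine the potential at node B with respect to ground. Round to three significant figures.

The second stage (R3 + R4 = 11.66 kΩ) loads node A in parallel with R2.
Effective lower resistance at A: R2 ‖ 11.66 = 2.367 kΩ.
First divider: V_A = V_in · 2.367/(1.52 + 2.367) = 16.56 V.
Stage 2 is unloaded, so V_B = V_A · R4/(R3+R4) = 16.56 × 9.73/11.66 = 13.82 V.

V_B ≈ 13.8 V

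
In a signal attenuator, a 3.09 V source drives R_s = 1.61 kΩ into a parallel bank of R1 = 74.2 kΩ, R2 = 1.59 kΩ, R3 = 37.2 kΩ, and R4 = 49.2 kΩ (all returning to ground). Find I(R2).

I ≈ 0.921 mA

Combine the parallel branches: R_p = (1/74.2 + 1/1.59 + 1/37.2 + 1/49.2)⁻¹ = 1.450 kΩ.
Node voltage V_A = V_s · R_p/(R_s + R_p) = 3.09 × 0.4739 = 1.464 V.
Branch current I = V_A/R2 = 1.464/1.59 = 0.9209 mA.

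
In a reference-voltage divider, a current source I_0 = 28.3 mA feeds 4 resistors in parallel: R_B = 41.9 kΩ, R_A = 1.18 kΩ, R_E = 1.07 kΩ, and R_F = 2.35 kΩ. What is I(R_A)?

I ≈ 10.7 mA

Conductances: ΣG = 1/41.9 + 1/1.18 + 1/1.07 + 1/2.35 = 2.231 (1/kΩ).
By the current-divider rule, I = I_0 · G_k/ΣG = 28.3 × 0.3798 = 10.75 mA.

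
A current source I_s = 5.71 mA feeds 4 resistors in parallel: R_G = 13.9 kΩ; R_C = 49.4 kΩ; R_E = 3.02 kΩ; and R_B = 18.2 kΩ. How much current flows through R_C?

I ≈ 0.242 mA

Total conductance ΣG = 1/13.9 + 1/49.4 + 1/3.02 + 1/18.2 = 0.4783 (units of 1/kΩ).
R_C takes the fraction G_k/ΣG = 0.02024/0.4783 = 0.04233, so I = 5.71 × 0.04233 = 0.2417 mA.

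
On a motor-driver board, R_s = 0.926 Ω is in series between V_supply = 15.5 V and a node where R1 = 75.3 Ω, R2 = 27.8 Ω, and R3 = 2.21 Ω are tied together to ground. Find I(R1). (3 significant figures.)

Parallel bank: R_p = 1/(1/75.3 + 1/27.8 + 1/2.21) = 1.993 Ω.
Node voltage V_A = V_supply · R_p/(R_s + R_p) = 15.5 × 0.6828 = 10.58 V.
Branch current I = V_A/R1 = 10.58/75.3 = 0.1405 A.

I ≈ 0.141 A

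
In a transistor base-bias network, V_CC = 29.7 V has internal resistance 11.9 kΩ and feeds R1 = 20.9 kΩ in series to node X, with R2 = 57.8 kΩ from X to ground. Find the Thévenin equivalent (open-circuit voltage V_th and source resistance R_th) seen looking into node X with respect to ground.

R1' = 11.9 + 20.9 = 32.80 kΩ (source resistance + R1).
V_th is the unloaded tap voltage: V_CC · R2/(R1'+R2) = 29.7 × 0.6380 = 18.95 V.
With V_CC suppressed (replaced by a short), R_th = R1' ‖ R2 = (32.80 × 57.8)/(32.80 + 57.8) = 20.93 kΩ.

V_th ≈ 18.9 V, R_th ≈ 20.9 kΩ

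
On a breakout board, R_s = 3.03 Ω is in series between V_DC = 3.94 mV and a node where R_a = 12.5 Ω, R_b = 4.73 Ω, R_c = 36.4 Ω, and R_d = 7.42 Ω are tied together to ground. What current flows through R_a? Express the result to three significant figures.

I ≈ 0.133 mA

Equivalent of the parallel group: R_p = 2.204 Ω.
V_A = 3.94 × 2.204/5.234 = 1.659 mV.
Branch current I = V_A/R_a = 1.659/12.5 = 0.1327 mA.
(Equivalently: I_total = 0.7527 mA, then current-divider fraction G_k/ΣG = 0.1763.)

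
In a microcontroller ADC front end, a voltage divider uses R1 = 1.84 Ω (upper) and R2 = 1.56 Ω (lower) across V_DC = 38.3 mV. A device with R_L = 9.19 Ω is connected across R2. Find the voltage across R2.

The load sits in parallel with R2, giving an effective lower resistance R2' = R2·R_L/(R2+R_L) = 1.334 Ω.
Now apply the divider: V_out = 38.3 × 0.4202 = 16.09 mV.

V_out ≈ 16.1 mV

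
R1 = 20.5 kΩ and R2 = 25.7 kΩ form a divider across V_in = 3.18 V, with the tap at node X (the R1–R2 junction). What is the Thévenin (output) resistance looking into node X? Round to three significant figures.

R_th ≈ 11.4 kΩ

With V_in suppressed (replaced by a short), R_th = R1 ‖ R2 = (20.50 × 25.7)/(20.50 + 25.7) = 11.40 kΩ.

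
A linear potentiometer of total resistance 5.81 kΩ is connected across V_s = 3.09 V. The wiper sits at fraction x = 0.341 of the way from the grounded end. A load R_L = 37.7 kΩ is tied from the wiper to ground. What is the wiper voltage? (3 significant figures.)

Split the track: R_lower = x·R_p = 1.981 kΩ, R_upper = (1−x)·R_p = 3.829 kΩ.
R_L loads the lower segment: effective lower R = 1.882 kΩ.
V_out = 3.09 × 1.882/(3.829 + 1.882) = 1.018 V.

V_out ≈ 1.02 V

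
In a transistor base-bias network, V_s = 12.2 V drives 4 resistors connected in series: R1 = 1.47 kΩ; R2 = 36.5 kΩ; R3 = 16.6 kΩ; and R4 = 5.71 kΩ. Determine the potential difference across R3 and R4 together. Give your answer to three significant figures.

Total series resistance ΣR = 1.47 + 36.5 + 16.6 + 5.71 = 60.28 kΩ.
R_{R3..R4} = 16.6 + 5.71 = 22.31 kΩ.
V = V_s · R/ΣR = 12.2 × 0.3701 = 4.515 V.

V ≈ 4.52 V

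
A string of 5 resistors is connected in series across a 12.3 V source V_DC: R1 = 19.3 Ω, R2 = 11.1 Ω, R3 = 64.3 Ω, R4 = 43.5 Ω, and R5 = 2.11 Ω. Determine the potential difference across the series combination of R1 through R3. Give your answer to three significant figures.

ΣR = 19.3 + 11.1 + 64.3 + 43.5 + 2.11 = 140.3 Ω.
R_{R1..R3} = 19.3 + 11.1 + 64.3 = 94.70 Ω.
By the voltage-divider rule, V = 12.3 × 94.70/140.3 = 8.302 V.

V ≈ 8.30 V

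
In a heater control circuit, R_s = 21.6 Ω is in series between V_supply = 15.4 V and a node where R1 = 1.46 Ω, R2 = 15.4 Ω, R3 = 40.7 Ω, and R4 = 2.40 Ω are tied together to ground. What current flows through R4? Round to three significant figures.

Combine the parallel branches: R_p = (1/1.46 + 1/15.4 + 1/40.7 + 1/2.40)⁻¹ = 0.8396 Ω.
Node voltage V_A = V_supply · R_p/(R_s + R_p) = 15.4 × 0.03741 = 0.5762 V.
I(R4) = V_A / R4 = 0.5762/2.40 = 0.2401 A.

I ≈ 0.240 A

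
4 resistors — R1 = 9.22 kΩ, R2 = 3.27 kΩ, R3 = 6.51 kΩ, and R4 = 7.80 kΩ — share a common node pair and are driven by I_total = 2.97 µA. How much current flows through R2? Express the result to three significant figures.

ΣG = 1/9.22 + 1/3.27 + 1/6.51 + 1/7.80 = 0.6961.
By the current-divider rule, I = I_total · G_k/ΣG = 2.97 × 0.4393 = 1.305 µA.

I ≈ 1.30 µA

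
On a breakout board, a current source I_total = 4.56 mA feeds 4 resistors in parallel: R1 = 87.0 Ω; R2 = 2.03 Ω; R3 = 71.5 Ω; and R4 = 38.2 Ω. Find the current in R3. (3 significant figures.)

I ≈ 0.117 mA

Total conductance ΣG = 1/87.0 + 1/2.03 + 1/71.5 + 1/38.2 = 0.5443 (units of 1/Ω).
By the current-divider rule, I = I_total · G_k/ΣG = 4.56 × 0.02570 = 0.1172 mA.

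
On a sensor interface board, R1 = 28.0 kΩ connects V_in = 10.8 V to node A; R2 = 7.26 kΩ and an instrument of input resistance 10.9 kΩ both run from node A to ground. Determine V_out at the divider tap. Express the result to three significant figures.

The load sits in parallel with R2, giving an effective lower resistance R2' = R2·R_L/(R2+R_L) = 4.358 kΩ.
Then V_out = V_in · R2'/(R1 + R2') = 10.8 × 4.358/32.36 = 1.454 V.

V_out ≈ 1.45 V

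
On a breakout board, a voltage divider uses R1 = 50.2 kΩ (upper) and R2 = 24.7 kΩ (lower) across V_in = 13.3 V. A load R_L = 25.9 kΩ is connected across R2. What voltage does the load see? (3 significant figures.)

V_out ≈ 2.68 V

First combine the lower leg with the load: R2 ‖ R_L = 12.64 kΩ.
Voltage divider with the loaded lower leg: V_out = 13.3 × 12.64/(50.2 + 12.64) = 13.3 × 0.2012 = 2.676 V.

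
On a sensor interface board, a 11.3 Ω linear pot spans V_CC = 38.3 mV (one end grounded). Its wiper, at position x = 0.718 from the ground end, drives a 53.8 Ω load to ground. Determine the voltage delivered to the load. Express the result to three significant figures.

Split the track: R_lower = x·R_p = 8.113 Ω, R_upper = (1−x)·R_p = 3.187 Ω.
(x·R_p) ‖ R_L = 7.050 Ω.
Then V_out = V_CC · 7.050/(3.187 + 7.050) = 26.38 mV.

V_out ≈ 26.4 mV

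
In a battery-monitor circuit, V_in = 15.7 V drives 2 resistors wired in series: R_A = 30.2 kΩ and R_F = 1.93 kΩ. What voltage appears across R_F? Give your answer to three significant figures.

Total series resistance ΣR = 30.2 + 1.93 = 32.13 kΩ.
V = V_in · R/ΣR = 15.7 × 0.06007 = 0.9431 V.

V ≈ 0.943 V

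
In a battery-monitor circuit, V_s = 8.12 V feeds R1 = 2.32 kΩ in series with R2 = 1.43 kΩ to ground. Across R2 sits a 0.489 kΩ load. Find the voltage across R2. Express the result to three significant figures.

The load sits in parallel with R2, giving an effective lower resistance R2' = R2·R_L/(R2+R_L) = 0.3644 kΩ.
Now apply the divider: V_out = 8.12 × 0.1357 = 1.102 V.

V_out ≈ 1.10 V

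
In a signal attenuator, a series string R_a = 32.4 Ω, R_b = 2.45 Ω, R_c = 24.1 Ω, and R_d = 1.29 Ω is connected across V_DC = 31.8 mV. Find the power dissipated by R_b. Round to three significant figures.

ΣR = 60.24 Ω → I = 31.8/60.24 = 0.5279 mA.
P(R_b) = I²·R_b = (0.5279)² × 2.45 = 0.6827 µW.

P ≈ 0.683 µW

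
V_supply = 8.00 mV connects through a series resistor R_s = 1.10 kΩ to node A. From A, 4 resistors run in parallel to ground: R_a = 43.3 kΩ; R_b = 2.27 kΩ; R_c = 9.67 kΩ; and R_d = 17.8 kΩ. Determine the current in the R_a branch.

Parallel bank: R_p = 1/(1/43.3 + 1/2.27 + 1/9.67 + 1/17.8) = 1.605 kΩ.
V_A = 8.00 × 1.605/2.705 = 4.746 mV.
Branch current I = V_A/R_a = 4.746/43.3 = 0.1096 µA.
(Check via current divider: I_total = 2.958 µA; share G_k/ΣG = 0.03706 → same result.)

I ≈ 0.110 µA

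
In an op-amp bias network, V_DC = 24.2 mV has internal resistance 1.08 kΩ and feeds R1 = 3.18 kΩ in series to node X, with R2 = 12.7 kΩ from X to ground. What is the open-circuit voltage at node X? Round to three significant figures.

V_th ≈ 18.1 mV

R1' = 1.08 + 3.18 = 4.260 kΩ (source resistance + R1).
V_th is the unloaded tap voltage: V_DC · R2/(R1'+R2) = 24.2 × 0.7488 = 18.12 mV.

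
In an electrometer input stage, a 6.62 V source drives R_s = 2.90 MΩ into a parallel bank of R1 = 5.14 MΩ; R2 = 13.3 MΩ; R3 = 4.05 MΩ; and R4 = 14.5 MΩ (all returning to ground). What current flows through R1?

Equivalent of the parallel group: R_p = 1.708 MΩ.
V_A = 6.62 × 1.708/4.608 = 2.453 V.
Branch current I = V_A/R1 = 2.453/5.14 = 0.4773 µA.
(Check via current divider: I_total = 1.437 µA; share G_k/ΣG = 0.3322 → same result.)

I ≈ 0.477 µA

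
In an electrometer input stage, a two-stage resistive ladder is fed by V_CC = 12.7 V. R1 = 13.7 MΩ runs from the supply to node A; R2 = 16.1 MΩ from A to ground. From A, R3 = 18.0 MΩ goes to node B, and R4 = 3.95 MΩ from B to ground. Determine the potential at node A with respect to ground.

The second stage (R3 + R4 = 21.95 MΩ) loads node A in parallel with R2.
R2 ‖ (R3+R4) = 9.288 MΩ.
So V_A = 12.7 × 0.4040 = 5.131 V.

V_A ≈ 5.13 V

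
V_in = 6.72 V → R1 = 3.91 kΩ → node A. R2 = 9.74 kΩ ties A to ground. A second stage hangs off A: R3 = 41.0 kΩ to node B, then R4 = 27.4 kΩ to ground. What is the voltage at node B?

Looking into the second stage from A: R3 + R4 = 68.40 kΩ appears in parallel with R2.
R2 ‖ (R3+R4) = 8.526 kΩ.
First divider: V_A = V_in · 8.526/(3.91 + 8.526) = 4.607 V.
Then the unloaded second divider: V_B = V_A × R4/(R3+R4) = 4.607 × 0.4006 = 1.846 V.

V_B ≈ 1.85 V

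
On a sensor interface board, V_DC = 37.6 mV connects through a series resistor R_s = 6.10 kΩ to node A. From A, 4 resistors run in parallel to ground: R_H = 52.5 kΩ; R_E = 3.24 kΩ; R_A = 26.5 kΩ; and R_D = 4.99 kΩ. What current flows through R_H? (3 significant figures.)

Equivalent of the parallel group: R_p = 1.767 kΩ.
Node voltage V_A = V_DC · R_p/(R_s + R_p) = 37.6 × 0.2246 = 8.447 mV.
Branch current I = V_A/R_H = 8.447/52.5 = 0.1609 µA.

I ≈ 0.161 µA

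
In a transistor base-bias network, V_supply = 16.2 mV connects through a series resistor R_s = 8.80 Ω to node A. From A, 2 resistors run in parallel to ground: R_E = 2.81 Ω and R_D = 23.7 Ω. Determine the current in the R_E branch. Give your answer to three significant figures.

I ≈ 1.28 mA

Combine the parallel branches: R_p = (1/2.81 + 1/23.7)⁻¹ = 2.512 Ω.
V_A = 16.2 × 2.512/11.31 = 3.598 mV.
I(R_E) = V_A / R_E = 3.598/2.81 = 1.280 mA.
(Check via current divider: I_total = 1.432 mA; share G_k/ΣG = 0.8940 → same result.)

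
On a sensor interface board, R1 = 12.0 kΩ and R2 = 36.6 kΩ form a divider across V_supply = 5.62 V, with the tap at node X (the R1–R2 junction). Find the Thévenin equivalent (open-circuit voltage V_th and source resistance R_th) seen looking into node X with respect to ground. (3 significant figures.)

V_th ≈ 4.23 V, R_th ≈ 9.04 kΩ

With X open, the divider is unloaded: V_th = 5.62 × 36.6/48.60 = 4.232 V.
Zeroing V_supply shorts the top of R1 to ground, so R_th = R1 ‖ R2 = 9.037 kΩ.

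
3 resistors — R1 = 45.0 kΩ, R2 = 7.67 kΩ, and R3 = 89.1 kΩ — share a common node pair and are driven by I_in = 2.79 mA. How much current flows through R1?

I ≈ 0.378 mA

Conductances: ΣG = 1/45.0 + 1/7.67 + 1/89.1 = 0.1638 (1/kΩ).
By the current-divider rule, I = I_in · G_k/ΣG = 2.79 × 0.1356 = 0.3785 mA.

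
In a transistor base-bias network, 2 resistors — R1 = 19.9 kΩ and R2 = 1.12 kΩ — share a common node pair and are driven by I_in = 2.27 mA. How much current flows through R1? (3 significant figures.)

I ≈ 0.121 mA

With just two branches, the current splits inversely with resistance.
So I = 2.27 × 1.12/21.02 = 0.1210 mA.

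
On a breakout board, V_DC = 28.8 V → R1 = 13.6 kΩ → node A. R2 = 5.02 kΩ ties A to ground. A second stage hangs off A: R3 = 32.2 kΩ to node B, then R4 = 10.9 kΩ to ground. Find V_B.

The second stage (R3 + R4 = 43.10 kΩ) loads node A in parallel with R2.
Effective lower resistance at A: R2 ‖ 43.10 = 4.496 kΩ.
So V_A = 28.8 × 0.2485 = 7.156 V.
V_B = V_A × 0.2529 = 1.810 V.

V_B ≈ 1.81 V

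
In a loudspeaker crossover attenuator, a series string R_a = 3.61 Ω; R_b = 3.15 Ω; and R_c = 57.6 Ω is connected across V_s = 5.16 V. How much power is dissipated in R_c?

ΣR = 64.36 Ω → I = 5.16/64.36 = 0.08017 A.
P = I²R = 0.006428 × 57.6 = 0.3702 W.

P ≈ 0.370 W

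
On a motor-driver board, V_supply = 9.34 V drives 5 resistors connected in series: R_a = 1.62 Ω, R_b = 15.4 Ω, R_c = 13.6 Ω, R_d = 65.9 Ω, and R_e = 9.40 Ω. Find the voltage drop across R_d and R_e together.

V ≈ 6.64 V

Total series resistance ΣR = 1.62 + 15.4 + 13.6 + 65.9 + 9.40 = 105.9 Ω.
R_{R_d..R_e} = 65.9 + 9.40 = 75.30 Ω.
V = V_supply · R/ΣR = 9.34 × 0.7109 = 6.640 V.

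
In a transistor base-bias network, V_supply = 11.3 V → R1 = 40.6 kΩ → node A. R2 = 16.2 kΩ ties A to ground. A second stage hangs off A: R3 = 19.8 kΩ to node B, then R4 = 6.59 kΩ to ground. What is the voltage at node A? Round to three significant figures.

The second stage (R3 + R4 = 26.39 kΩ) loads node A in parallel with R2.
Effective lower resistance at A: R2 ‖ 26.39 = 10.04 kΩ.
First divider: V_A = V_supply · 10.04/(40.6 + 10.04) = 2.240 V.

V_A ≈ 2.24 V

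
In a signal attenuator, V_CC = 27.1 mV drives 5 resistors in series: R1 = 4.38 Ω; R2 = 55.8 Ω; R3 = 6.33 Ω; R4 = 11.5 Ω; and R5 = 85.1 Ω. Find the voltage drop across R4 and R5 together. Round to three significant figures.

Series total: ΣR = 4.38 + 55.8 + 6.33 + 11.5 + 85.1 = 163.1 Ω.
R_{R4..R5} = 11.5 + 85.1 = 96.60 Ω.
By the voltage-divider rule, V = 27.1 × 96.60/163.1 = 16.05 mV.

V ≈ 16.0 mV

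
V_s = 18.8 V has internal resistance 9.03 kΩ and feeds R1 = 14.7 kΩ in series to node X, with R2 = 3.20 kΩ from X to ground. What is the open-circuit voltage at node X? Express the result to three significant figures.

V_th ≈ 2.23 V

R1' = 9.03 + 14.7 = 23.73 kΩ (source resistance + R1).
V_th is the unloaded tap voltage: V_s · R2/(R1'+R2) = 18.8 × 0.1188 = 2.234 V.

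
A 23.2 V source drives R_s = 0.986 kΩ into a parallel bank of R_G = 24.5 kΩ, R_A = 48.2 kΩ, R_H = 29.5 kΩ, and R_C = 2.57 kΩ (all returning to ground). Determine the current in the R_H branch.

Equivalent of the parallel group: R_p = 2.064 kΩ.
V_A by voltage divider: V_A = 23.2 × 2.064/(0.986 + 2.064) = 15.70 V.
Branch current I = V_A/R_H = 15.70/29.5 = 0.5322 mA.
(Equivalently: I_total = 7.607 mA, then current-divider fraction G_k/ΣG = 0.06996.)

I ≈ 0.532 mA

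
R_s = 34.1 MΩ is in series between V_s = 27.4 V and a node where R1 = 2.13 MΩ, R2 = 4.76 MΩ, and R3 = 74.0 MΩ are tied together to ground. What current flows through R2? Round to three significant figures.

Parallel bank: R_p = 1/(1/2.13 + 1/4.76 + 1/74.0) = 1.443 MΩ.
V_A = 27.4 × 1.443/35.54 = 1.112 V.
Branch current I = V_A/R2 = 1.112/4.76 = 0.2337 µA.

I ≈ 0.234 µA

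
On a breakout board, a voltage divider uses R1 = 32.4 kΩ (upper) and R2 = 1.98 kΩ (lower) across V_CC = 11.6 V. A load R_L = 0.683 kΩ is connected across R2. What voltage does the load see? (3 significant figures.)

First combine the lower leg with the load: R2 ‖ R_L = 0.5078 kΩ.
Voltage divider with the loaded lower leg: V_out = 11.6 × 0.5078/(32.4 + 0.5078) = 11.6 × 0.01543 = 0.1790 V.

V_out ≈ 0.179 V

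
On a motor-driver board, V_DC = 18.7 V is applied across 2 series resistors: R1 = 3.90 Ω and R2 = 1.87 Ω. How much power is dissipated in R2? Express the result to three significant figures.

Series current I = V_DC/ΣR = 18.7/5.770 = 3.241 A.
V(R2) = I·R = 6.060 V; P = V·I = 6.060 × 3.241 = 19.64 W.

P ≈ 19.6 W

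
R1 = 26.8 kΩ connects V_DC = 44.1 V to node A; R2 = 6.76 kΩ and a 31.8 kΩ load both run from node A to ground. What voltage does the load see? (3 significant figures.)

The load sits in parallel with R2, giving an effective lower resistance R2' = R2·R_L/(R2+R_L) = 5.575 kΩ.
Voltage divider with the loaded lower leg: V_out = 44.1 × 5.575/(26.8 + 5.575) = 44.1 × 0.1722 = 7.594 V.

V_out ≈ 7.59 V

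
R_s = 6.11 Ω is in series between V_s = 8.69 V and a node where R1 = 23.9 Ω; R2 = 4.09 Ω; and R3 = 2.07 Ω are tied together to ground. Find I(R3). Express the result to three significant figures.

Combine the parallel branches: R_p = (1/23.9 + 1/4.09 + 1/2.07)⁻¹ = 1.300 Ω.
V_A by voltage divider: V_A = 8.69 × 1.300/(6.11 + 1.300) = 1.524 V.
I(R3) = V_A / R3 = 1.524/2.07 = 0.7363 A.

I ≈ 0.736 A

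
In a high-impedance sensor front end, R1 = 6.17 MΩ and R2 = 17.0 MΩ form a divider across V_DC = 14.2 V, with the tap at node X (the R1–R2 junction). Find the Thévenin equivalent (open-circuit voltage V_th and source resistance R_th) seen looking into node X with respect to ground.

V_th ≈ 10.4 V, R_th ≈ 4.53 MΩ

V_th is the unloaded tap voltage: V_DC · R2/(R1+R2) = 14.2 × 0.7337 = 10.42 V.
Zeroing V_DC shorts the top of R1 to ground, so R_th = R1 ‖ R2 = 4.527 MΩ.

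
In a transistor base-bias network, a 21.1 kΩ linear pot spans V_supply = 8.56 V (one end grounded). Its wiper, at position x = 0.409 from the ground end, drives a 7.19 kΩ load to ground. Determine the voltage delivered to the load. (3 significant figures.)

Split the track: R_lower = x·R_p = 8.630 kΩ, R_upper = (1−x)·R_p = 12.47 kΩ.
R_L loads the lower segment: effective lower R = 3.922 kΩ.
Then V_out = V_supply · 3.922/(12.47 + 3.922) = 2.048 V.

V_out ≈ 2.05 V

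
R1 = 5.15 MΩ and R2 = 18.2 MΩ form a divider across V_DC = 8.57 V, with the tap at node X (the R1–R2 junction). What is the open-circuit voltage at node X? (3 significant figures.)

V_th ≈ 6.68 V

With X open, the divider is unloaded: V_th = 8.57 × 18.2/23.35 = 6.680 V.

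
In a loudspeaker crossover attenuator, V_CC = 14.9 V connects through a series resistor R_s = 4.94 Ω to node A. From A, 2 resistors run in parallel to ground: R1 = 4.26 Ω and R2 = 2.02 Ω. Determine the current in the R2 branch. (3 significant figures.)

I ≈ 1.60 A

Equivalent of the parallel group: R_p = 1.370 Ω.
V_A by voltage divider: V_A = 14.9 × 1.370/(4.94 + 1.370) = 3.235 V.
I(R2) = V_A / R2 = 3.235/2.02 = 1.602 A.
(Equivalently: I_total = 2.361 A, then current-divider fraction G_k/ΣG = 0.6783.)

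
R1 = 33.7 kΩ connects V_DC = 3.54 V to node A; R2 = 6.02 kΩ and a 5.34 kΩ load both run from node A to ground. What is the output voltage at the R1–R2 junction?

V_out ≈ 0.274 V

The load sits in parallel with R2, giving an effective lower resistance R2' = R2·R_L/(R2+R_L) = 2.830 kΩ.
Voltage divider with the loaded lower leg: V_out = 3.54 × 2.830/(33.7 + 2.830) = 3.54 × 0.07747 = 0.2742 V.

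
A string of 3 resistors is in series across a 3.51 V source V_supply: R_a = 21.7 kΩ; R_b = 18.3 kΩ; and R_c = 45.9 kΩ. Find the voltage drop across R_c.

ΣR = 21.7 + 18.3 + 45.9 = 85.90 kΩ.
Voltage divider: V = V_supply · (45.90 / 85.90) = 3.51 × 0.5343 = 1.876 V.

V ≈ 1.88 V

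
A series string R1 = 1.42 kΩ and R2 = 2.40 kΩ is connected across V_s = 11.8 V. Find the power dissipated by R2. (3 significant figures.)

The common current is I = 11.8/3.820 = 3.089 mA.
P(R2) = I²·R2 = (3.089)² × 2.40 = 22.90 mW.

P ≈ 22.9 mW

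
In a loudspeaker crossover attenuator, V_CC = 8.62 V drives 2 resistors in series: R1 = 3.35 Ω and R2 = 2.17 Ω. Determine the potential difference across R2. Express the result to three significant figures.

V ≈ 3.39 V

Series total: ΣR = 3.35 + 2.17 = 5.520 Ω.
By the voltage-divider rule, V = 8.62 × 2.170/5.520 = 3.389 V.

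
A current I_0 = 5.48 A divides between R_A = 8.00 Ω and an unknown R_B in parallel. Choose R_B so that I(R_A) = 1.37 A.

The fraction through R_A equals R_B/(R_A+R_B).
With f = 0.2500, R_B = R_A · f/(1−f) = 8.00 × 0.3333 = 2.667 Ω.

R_B ≈ 2.67 Ω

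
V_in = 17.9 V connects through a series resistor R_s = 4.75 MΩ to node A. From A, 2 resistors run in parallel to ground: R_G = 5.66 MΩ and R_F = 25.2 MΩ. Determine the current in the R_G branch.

I ≈ 1.56 µA

Combine the parallel branches: R_p = (1/5.66 + 1/25.2)⁻¹ = 4.622 MΩ.
Node voltage V_A = V_in · R_p/(R_s + R_p) = 17.9 × 0.4932 = 8.828 V.
Branch current I = V_A/R_G = 8.828/5.66 = 1.560 µA.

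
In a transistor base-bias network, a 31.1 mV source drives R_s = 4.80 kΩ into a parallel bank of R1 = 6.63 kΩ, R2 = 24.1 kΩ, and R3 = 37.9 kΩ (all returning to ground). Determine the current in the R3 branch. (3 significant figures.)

I ≈ 0.400 µA

Equivalent of the parallel group: R_p = 4.572 kΩ.
V_A by voltage divider: V_A = 31.1 × 4.572/(4.80 + 4.572) = 15.17 mV.
I(R3) = V_A / R3 = 15.17/37.9 = 0.4003 µA.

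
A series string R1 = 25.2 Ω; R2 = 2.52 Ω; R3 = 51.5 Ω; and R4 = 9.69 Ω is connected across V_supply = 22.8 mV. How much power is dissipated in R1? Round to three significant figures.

ΣR = 88.91 Ω → I = 22.8/88.91 = 0.2564 mA.
P = I²R = 0.06576 × 25.2 = 1.657 µW.

P ≈ 1.66 µW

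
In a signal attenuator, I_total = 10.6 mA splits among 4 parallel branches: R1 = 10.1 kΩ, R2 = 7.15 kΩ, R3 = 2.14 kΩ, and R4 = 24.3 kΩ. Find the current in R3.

Total conductance ΣG = 1/10.1 + 1/7.15 + 1/2.14 + 1/24.3 = 0.7473 (units of 1/kΩ).
By the current-divider rule, I = I_total · G_k/ΣG = 10.6 × 0.6253 = 6.628 mA.

I ≈ 6.63 mA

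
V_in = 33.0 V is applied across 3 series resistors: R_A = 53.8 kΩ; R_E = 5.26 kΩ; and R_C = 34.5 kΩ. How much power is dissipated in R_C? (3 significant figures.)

Series current I = V_in/ΣR = 33.0/93.56 = 0.3527 mA.
V(R_C) = I·R = 12.17 V; P = V·I = 12.17 × 0.3527 = 4.292 mW.

P ≈ 4.29 mW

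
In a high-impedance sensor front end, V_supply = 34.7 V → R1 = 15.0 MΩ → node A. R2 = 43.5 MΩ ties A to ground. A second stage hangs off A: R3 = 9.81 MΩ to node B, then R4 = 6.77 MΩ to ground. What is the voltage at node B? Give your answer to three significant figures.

V_B ≈ 6.30 V

Node A sees R2 in parallel with the series input of stage 2, R3 + R4 = 16.58 MΩ.
Effective lower resistance at A: R2 ‖ 16.58 = 12.00 MΩ.
So V_A = 34.7 × 0.4445 = 15.43 V.
V_B = V_A × 0.4083 = 6.299 V.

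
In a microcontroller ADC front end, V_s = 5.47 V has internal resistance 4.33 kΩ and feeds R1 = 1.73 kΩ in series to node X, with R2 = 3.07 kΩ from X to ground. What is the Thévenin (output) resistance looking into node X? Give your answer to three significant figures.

R_th ≈ 2.04 kΩ

R1' = 4.33 + 1.73 = 6.060 kΩ (source resistance + R1).
Zeroing V_s shorts the top of R1' to ground, so R_th = R1' ‖ R2 = 2.038 kΩ.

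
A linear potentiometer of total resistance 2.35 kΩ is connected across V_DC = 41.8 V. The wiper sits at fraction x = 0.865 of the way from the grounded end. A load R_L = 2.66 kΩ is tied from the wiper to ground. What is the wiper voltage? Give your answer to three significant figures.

Lower segment x·R_p = 2.033 kΩ; upper segment (1−x)·R_p = 0.3173 kΩ.
R_L loads the lower segment: effective lower R = 1.152 kΩ.
V_out = 41.8 × 1.152/(0.3173 + 1.152) = 32.78 V.

V_out ≈ 32.8 V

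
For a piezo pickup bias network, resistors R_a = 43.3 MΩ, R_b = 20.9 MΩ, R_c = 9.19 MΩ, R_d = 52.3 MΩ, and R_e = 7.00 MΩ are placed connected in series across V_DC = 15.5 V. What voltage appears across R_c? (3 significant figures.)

ΣR = 43.3 + 20.9 + 9.19 + 52.3 + 7.00 = 132.7 MΩ.
V = V_DC · R/ΣR = 15.5 × 0.06926 = 1.074 V.

V ≈ 1.07 V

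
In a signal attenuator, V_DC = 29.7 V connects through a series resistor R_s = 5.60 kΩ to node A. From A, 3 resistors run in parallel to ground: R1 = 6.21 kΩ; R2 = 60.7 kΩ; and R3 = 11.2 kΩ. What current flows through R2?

Equivalent of the parallel group: R_p = 3.748 kΩ.
Node voltage V_A = V_DC · R_p/(R_s + R_p) = 29.7 × 0.4010 = 11.91 V.
Branch current I = V_A/R2 = 11.91/60.7 = 0.1962 mA.
(Check via current divider: I_total = 3.177 mA; share G_k/ΣG = 0.06175 → same result.)

I ≈ 0.196 mA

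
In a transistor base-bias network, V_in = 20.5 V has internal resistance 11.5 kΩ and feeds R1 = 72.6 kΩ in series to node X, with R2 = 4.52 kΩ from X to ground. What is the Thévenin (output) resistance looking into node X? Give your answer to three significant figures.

R1' = 11.5 + 72.6 = 84.10 kΩ (source resistance + R1).
Zeroing V_in shorts the top of R1' to ground, so R_th = R1' ‖ R2 = 4.289 kΩ.

R_th ≈ 4.29 kΩ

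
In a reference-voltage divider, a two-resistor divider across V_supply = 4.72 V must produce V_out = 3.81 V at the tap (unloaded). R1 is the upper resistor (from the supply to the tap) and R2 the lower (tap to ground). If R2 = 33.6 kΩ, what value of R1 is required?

R1 ≈ 8.03 kΩ

V_out/V_supply = R2/(R1+R2) = 0.8072.
R1 = R2·(1/k − 1) = 33.6 × 0.2388 = 8.025 kΩ.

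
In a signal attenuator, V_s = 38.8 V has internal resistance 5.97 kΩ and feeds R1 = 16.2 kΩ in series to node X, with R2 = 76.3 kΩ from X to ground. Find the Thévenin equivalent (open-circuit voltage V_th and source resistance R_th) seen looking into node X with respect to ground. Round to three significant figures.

R1' = 5.97 + 16.2 = 22.17 kΩ (source resistance + R1).
With X open, the divider is unloaded: V_th = 38.8 × 76.3/98.47 = 30.06 V.
With V_s suppressed (replaced by a short), R_th = R1' ‖ R2 = (22.17 × 76.3)/(22.17 + 76.3) = 17.18 kΩ.

V_th ≈ 30.1 V, R_th ≈ 17.2 kΩ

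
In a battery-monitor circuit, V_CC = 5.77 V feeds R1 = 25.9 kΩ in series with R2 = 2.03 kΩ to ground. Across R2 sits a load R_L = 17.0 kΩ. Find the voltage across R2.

R2 ‖ R_L = (2.03 × 17.0)/(2.03 + 17.0) = 1.813 kΩ.
Then V_out = V_CC · R2'/(R1 + R2') = 5.77 × 1.813/27.71 = 0.3776 V.

V_out ≈ 0.378 V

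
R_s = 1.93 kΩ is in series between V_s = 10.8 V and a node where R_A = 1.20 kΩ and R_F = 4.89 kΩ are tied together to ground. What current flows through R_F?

Equivalent of the parallel group: R_p = 0.9635 kΩ.
V_A = 10.8 × 0.9635/2.894 = 3.596 V.
I(R_F) = V_A / R_F = 3.596/4.89 = 0.7355 mA.

I ≈ 0.735 mA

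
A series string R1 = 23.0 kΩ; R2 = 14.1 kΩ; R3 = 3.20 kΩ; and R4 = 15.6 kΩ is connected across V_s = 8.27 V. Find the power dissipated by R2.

ΣR = 55.90 kΩ → I = 8.27/55.90 = 0.1479 mA.
P = I²R = 0.02189 × 14.1 = 0.3086 mW.

P ≈ 0.309 mW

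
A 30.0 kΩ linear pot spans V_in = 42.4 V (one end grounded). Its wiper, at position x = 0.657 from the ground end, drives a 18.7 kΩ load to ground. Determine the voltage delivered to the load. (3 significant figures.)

V_out ≈ 20.5 V

Split the track: R_lower = x·R_p = 19.71 kΩ, R_upper = (1−x)·R_p = 10.29 kΩ.
(x·R_p) ‖ R_L = 9.596 kΩ.
Then V_out = V_in · 9.596/(10.29 + 9.596) = 20.46 V.
(Unloaded: V_out = x·V_in = 27.9 V.)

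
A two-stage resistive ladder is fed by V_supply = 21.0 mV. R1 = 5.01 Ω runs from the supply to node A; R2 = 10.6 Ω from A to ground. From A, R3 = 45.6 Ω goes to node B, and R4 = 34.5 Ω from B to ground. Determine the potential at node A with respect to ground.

V_A ≈ 13.7 mV

Node A sees R2 in parallel with the series input of stage 2, R3 + R4 = 80.10 Ω.
Effective lower resistance at A: R2 ‖ 80.10 = 9.361 Ω.
V_A = 21.0 × 9.361/(5.01 + 9.361) = 13.68 mV.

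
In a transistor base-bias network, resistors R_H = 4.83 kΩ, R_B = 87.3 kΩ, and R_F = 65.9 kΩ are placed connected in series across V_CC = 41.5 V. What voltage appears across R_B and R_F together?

Total series resistance ΣR = 4.83 + 87.3 + 65.9 = 158.0 kΩ.
R_{R_B..R_F} = 87.3 + 65.9 = 153.2 kΩ.
By the voltage-divider rule, V = 41.5 × 153.2/158.0 = 40.23 V.

V ≈ 40.2 V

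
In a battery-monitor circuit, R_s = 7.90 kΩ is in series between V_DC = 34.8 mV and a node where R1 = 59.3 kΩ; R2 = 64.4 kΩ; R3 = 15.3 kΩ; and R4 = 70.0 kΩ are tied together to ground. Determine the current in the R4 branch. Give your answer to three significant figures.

Parallel bank: R_p = 1/(1/59.3 + 1/64.4 + 1/15.3 + 1/70.0) = 8.926 kΩ.
V_A = 34.8 × 8.926/16.83 = 18.46 mV.
I(R4) = V_A / R4 = 18.46/70.0 = 0.2637 µA.

I ≈ 0.264 µA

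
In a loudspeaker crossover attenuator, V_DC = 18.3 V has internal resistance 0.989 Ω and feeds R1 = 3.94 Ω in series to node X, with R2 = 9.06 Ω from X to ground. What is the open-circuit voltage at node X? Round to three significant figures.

V_th ≈ 11.9 V

R1' = 0.989 + 3.94 = 4.929 Ω (source resistance + R1).
Open-circuit (no load on X): V_th = V_DC · R2/(R1' + R2) = 18.3 × 9.06/(4.929 + 9.06) = 11.85 V.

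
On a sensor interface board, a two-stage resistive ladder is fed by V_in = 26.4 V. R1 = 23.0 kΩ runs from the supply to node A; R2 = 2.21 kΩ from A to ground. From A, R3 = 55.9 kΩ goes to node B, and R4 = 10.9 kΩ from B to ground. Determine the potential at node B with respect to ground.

V_B ≈ 0.367 V

Looking into the second stage from A: R3 + R4 = 66.80 kΩ appears in parallel with R2.
R2 ‖ (R3+R4) = 2.139 kΩ.
First divider: V_A = V_in · 2.139/(23.0 + 2.139) = 2.247 V.
Then the unloaded second divider: V_B = V_A × R4/(R3+R4) = 2.247 × 0.1632 = 0.3666 V.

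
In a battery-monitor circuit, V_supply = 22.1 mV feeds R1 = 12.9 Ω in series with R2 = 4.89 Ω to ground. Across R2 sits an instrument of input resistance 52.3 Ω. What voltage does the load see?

First combine the lower leg with the load: R2 ‖ R_L = 4.472 Ω.
Then V_out = V_supply · R2'/(R1 + R2') = 22.1 × 4.472/17.37 = 5.689 mV.
(Unloaded it would be 6.07 mV; the load pulls it down.)

V_out ≈ 5.69 mV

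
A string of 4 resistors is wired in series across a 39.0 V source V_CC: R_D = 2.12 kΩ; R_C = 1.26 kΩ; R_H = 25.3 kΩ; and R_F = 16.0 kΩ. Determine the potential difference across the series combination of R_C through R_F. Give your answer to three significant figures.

Series total: ΣR = 2.12 + 1.26 + 25.3 + 16.0 = 44.68 kΩ.
R_{R_C..R_F} = 1.26 + 25.3 + 16.0 = 42.56 kΩ.
By the voltage-divider rule, V = 39.0 × 42.56/44.68 = 37.15 V.

V ≈ 37.1 V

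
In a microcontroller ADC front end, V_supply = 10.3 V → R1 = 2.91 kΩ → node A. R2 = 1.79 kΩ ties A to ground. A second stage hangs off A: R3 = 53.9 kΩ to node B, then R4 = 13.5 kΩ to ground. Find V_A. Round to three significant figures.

V_A ≈ 3.86 V

Node A sees R2 in parallel with the series input of stage 2, R3 + R4 = 67.40 kΩ.
R2 ‖ (R3+R4) = 1.744 kΩ.
V_A = 10.3 × 1.744/(2.91 + 1.744) = 3.859 V.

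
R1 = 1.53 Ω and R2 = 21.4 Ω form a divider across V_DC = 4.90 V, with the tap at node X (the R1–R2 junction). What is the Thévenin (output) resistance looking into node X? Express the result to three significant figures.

R_th ≈ 1.43 Ω

With V_DC suppressed (replaced by a short), R_th = R1 ‖ R2 = (1.530 × 21.4)/(1.530 + 21.4) = 1.428 Ω.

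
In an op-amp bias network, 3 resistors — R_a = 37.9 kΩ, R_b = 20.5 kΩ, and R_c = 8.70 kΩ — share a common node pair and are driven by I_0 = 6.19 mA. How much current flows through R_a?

ΣG = 1/37.9 + 1/20.5 + 1/8.70 = 0.1901.
R_a takes the fraction G_k/ΣG = 0.02639/0.1901 = 0.1388, so I = 6.19 × 0.1388 = 0.8591 mA.

I ≈ 0.859 mA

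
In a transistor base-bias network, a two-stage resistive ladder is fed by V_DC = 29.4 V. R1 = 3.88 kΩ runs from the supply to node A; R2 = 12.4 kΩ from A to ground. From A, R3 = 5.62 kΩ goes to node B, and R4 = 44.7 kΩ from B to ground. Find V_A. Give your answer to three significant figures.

The second stage (R3 + R4 = 50.32 kΩ) loads node A in parallel with R2.
Effective lower resistance at A: R2 ‖ 50.32 = 9.948 kΩ.
First divider: V_A = V_DC · 9.948/(3.88 + 9.948) = 21.15 V.

V_A ≈ 21.2 V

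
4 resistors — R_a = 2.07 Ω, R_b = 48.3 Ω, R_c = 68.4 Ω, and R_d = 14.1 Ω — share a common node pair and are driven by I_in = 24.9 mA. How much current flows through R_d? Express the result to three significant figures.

I ≈ 3.00 mA

ΣG = 1/2.07 + 1/48.3 + 1/68.4 + 1/14.1 = 0.5893.
By the current-divider rule, I = I_in · G_k/ΣG = 24.9 × 0.1203 = 2.997 mA.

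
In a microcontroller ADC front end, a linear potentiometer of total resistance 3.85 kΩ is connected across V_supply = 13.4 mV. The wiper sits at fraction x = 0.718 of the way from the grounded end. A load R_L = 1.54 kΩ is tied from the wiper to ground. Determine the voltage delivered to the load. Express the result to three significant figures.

Split the track: R_lower = x·R_p = 2.764 kΩ, R_upper = (1−x)·R_p = 1.086 kΩ.
Lower segment in parallel with the load: 2.764 ‖ 1.54 = 0.9890 kΩ.
Loaded-divider output: V_out = 13.4 × 0.4767 = 6.388 mV.

V_out ≈ 6.39 mV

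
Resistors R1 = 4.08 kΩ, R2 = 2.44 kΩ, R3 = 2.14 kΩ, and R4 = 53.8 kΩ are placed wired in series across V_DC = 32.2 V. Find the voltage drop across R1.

V ≈ 2.10 V

ΣR = 4.08 + 2.44 + 2.14 + 53.8 = 62.46 kΩ.
V = V_DC · R/ΣR = 32.2 × 0.06532 = 2.103 V.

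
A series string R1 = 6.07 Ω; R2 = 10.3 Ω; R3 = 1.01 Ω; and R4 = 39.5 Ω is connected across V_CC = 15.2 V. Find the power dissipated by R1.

P ≈ 0.433 W

ΣR = 56.88 Ω → I = 15.2/56.88 = 0.2672 A.
V(R1) = I·R = 1.622 V; P = V·I = 1.622 × 0.2672 = 0.4335 W.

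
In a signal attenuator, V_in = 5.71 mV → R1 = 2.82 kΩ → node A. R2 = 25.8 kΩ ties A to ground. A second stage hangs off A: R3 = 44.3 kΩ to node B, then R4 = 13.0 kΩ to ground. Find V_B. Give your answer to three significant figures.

V_B ≈ 1.12 mV

The second stage (R3 + R4 = 57.30 kΩ) loads node A in parallel with R2.
R2 ‖ (R3+R4) = 17.79 kΩ.
V_A = 5.71 × 17.79/(2.82 + 17.79) = 4.929 mV.
Stage 2 is unloaded, so V_B = V_A · R4/(R3+R4) = 4.929 × 13.0/57.30 = 1.118 mV.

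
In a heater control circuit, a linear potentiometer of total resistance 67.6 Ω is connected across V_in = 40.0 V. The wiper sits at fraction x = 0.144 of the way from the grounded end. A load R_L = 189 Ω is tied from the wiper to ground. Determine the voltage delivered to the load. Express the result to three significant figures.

V_out ≈ 5.52 V

Lower segment x·R_p = 9.734 Ω; upper segment (1−x)·R_p = 57.87 Ω.
(x·R_p) ‖ R_L = 9.258 Ω.
V_out = 40.0 × 9.258/(57.87 + 9.258) = 5.517 V.
(Unloaded: V_out = x·V_in = 5.76 V.)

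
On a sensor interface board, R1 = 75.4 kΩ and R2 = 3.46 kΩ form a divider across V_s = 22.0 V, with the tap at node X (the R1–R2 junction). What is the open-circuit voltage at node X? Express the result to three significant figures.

V_th ≈ 0.965 V

V_th is the unloaded tap voltage: V_s · R2/(R1+R2) = 22.0 × 0.04388 = 0.9653 V.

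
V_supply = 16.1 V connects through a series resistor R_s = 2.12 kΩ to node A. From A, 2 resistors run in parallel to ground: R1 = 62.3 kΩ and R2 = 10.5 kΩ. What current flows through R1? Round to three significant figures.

Combine the parallel branches: R_p = (1/62.3 + 1/10.5)⁻¹ = 8.986 kΩ.
V_A = 16.1 × 8.986/11.11 = 13.03 V.
I(R1) = V_A / R1 = 13.03/62.3 = 0.2091 mA.

I ≈ 0.209 mA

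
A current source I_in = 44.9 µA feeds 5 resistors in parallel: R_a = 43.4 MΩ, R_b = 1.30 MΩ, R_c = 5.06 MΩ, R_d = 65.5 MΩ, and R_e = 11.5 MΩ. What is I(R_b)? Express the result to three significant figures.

I ≈ 31.6 µA

ΣG = 1/43.4 + 1/1.30 + 1/5.06 + 1/65.5 + 1/11.5 = 1.092.
R_b takes the fraction G_k/ΣG = 0.7692/1.092 = 0.7043, so I = 44.9 × 0.7043 = 31.63 µA.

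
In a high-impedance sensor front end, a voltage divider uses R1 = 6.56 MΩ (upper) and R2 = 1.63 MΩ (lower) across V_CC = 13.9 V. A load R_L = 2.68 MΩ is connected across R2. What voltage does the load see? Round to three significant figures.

V_out ≈ 1.86 V

The load sits in parallel with R2, giving an effective lower resistance R2' = R2·R_L/(R2+R_L) = 1.014 MΩ.
Voltage divider with the loaded lower leg: V_out = 13.9 × 1.014/(6.56 + 1.014) = 13.9 × 0.1338 = 1.860 V.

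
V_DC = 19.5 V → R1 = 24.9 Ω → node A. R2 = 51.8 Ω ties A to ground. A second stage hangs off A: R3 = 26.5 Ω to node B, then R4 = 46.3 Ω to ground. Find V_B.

The second stage (R3 + R4 = 72.80 Ω) loads node A in parallel with R2.
Effective lower resistance at A: R2 ‖ 72.80 = 30.27 Ω.
First divider: V_A = V_DC · 30.27/(24.9 + 30.27) = 10.70 V.
V_B = V_A × 0.6360 = 6.804 V.

V_B ≈ 6.80 V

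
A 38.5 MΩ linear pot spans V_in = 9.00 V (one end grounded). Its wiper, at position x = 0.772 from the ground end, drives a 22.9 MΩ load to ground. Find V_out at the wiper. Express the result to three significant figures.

Lower segment x·R_p = 29.72 MΩ; upper segment (1−x)·R_p = 8.778 MΩ.
Lower segment in parallel with the load: 29.72 ‖ 22.9 = 12.93 MΩ.
Then V_out = V_in · 12.93/(8.778 + 12.93) = 5.361 V.

V_out ≈ 5.36 V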